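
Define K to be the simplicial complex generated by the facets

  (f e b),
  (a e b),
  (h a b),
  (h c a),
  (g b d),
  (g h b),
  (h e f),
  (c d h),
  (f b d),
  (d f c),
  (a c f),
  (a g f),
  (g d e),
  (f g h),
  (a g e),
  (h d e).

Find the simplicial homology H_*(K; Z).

We work with the vertex ordering a < b < c < d < e < f < g < h. The simplices of K, each written with vertices in increasing order, are:

  0-simplices (8): a, b, c, d, e, f, g, h
  1-simplices (24): ab, ac, ae, af, ag, ah, bd, be, bf, bg, bh, cd, cf, ch, de, df, dg, dh, ef, eg, eh, fg, fh, gh
  2-simplices (16): abe, abh, acf, ach, aeg, afg, bdf, bdg, bef, bgh, cdf, cdh, deg, deh, efh, fgh

Hence C_0 ≅ Z^8, C_1 ≅ Z^24, C_2 ≅ Z^16.

Boundary ∂_1: C_1 → C_0 is given by ∂[p,q] = [q] − [p]. For instance
  ∂gh = h − g.
As a 8×24 matrix over Z this has rank 7, with invariant factors (1,1,1,1,1,1,1).

Boundary ∂_2: C_2 → C_1 sends each 2-simplex [p,q,r] to [q,r] − [p,r] + [p,q]. For instance
  ∂abh = bh − ah + ab,
  ∂ach = ch − ah + ac.
This gives a 24×16 integer matrix of rank 15; reducing to Smith normal form yields diagonal entries (1,1,1,1,1,1,1,1,1,1,1,1,1,1,1).

Now H_k = ker ∂_k / im ∂_{k+1}, so:

  H_0: rank C_0 − rank ∂_1 = 8 − 7 = 1, and the invariant factors of ∂_1 are all 1, so H_0 = Z.
  H_1: rank ker ∂_1 − rank ∂_2 = (24 − 7) − 15 = 2, and the invariant factors of ∂_2 are all 1, so H_1 = Z^2.
  H_2: rank ker ∂_2 − rank ∂_3 = (16 − 15) − 0 = 1, and there is no ∂_3, so H_2 = Z.

(K is a triangulation of the torus T^2.)

H_0 ≅ Z,  H_1 ≅ Z^2,  H_2 ≅ Z.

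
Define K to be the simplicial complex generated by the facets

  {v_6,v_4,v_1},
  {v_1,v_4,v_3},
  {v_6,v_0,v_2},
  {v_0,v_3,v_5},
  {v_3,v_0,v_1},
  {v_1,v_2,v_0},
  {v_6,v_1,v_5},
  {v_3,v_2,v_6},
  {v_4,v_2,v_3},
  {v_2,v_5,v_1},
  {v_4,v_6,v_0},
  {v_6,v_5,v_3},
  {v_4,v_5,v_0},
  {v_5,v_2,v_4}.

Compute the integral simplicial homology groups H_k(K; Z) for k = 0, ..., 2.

H_0 = Z,  H_1 = Z^2,  H_2 = Z.

Fix the vertex order v_0 < v_1 < v_2 < v_3 < v_4 < v_5 < v_6 and write every simplex with vertices in increasing order. Then dim K = 2 and the simplices of K are:

  0-simplices (7): [v_0], [v_1], [v_2], [v_3], [v_4], [v_5], [v_6]
  1-simplices (21): (21 of them)
  2-simplices (14): (14 of them)

Hence C_0 ≅ Z^7, C_1 ≅ Z^21, C_2 ≅ Z^14.

∂_1: C_1 → C_0 sends each edge [p,q] (with p < q) to q − p.
The resulting 7×21 matrix has rank 6, and its Smith normal form has invariant factors (1,1,1,1,1,1).

Boundary ∂_2: C_2 → C_1 maps a triangle to the signed sum of its edges. For instance
  ∂[v_0,v_4,v_5] = [v_4,v_5] − [v_0,v_5] + [v_0,v_4],
  ∂[v_1,v_4,v_6] = [v_4,v_6] − [v_1,v_6] + [v_1,v_4].
This gives a 21×14 integer matrix of rank 13; reducing to Smith normal form yields diagonal entries (1,1,1,1,1,1,1,1,1,1,1,1,1).

Computing H_k = (kernel of ∂_k) / (image of ∂_{k+1}):

  H_0: rank C_0 − rank ∂_1 = 7 − 6 = 1, and the invariant factors of ∂_1 are all 1, so H_0 = Z.
  H_1: rank ker ∂_1 − rank ∂_2 = (21 − 6) − 13 = 2, and the invariant factors of ∂_2 are all 1, so H_1 = Z^2.
  H_2: rank ker ∂_2 − rank ∂_3 = (14 − 13) − 0 = 1, and there is no ∂_3, so H_2 = Z.

As a check, the Euler characteristic is 7 − 21 + 14 = 0, which agrees with 1 − 2 + 1 = 0.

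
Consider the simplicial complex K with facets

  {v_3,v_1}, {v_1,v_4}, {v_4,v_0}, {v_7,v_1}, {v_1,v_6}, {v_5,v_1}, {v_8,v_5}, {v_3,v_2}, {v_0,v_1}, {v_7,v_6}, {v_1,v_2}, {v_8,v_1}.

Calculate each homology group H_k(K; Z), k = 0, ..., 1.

H_0 = Z,  H_1 = Z^4.

Fix the vertex order v_0 < v_1 < v_2 < v_3 < v_4 < v_5 < v_6 < v_7 < v_8 and write every simplex with vertices in increasing order. Then dim K = 1 and the simplices of K are:

  0-simplices (9): [v_0], [v_1], [v_2], [v_3], [v_4], [v_5], [v_6], [v_7], [v_8]
  1-simplices (12): [v_0,v_1], [v_0,v_4], [v_1,v_2], [v_1,v_3], [v_1,v_4], [v_1,v_5], [v_1,v_6], [v_1,v_7], [v_1,v_8], [v_2,v_3], [v_5,v_8], [v_6,v_7]

giving chain groups C_0 ≅ Z^9, C_1 ≅ Z^12.

Boundary ∂_1: C_1 → C_0 sends each edge [p,q] (with p < q) to q − p. For instance
  ∂[v_1,v_3] = [v_3] − [v_1].
The resulting 9×12 matrix has rank 8, and its Smith normal form has invariant factors (1,1,1,1,1,1,1,1).

Now H_k = ker ∂_k / im ∂_{k+1}, so:

  H_0: rank C_0 − rank ∂_1 = 9 − 8 = 1, and the invariant factors of ∂_1 are all 1, so H_0 ≅ Z.
  H_1: rank ker ∂_1 − rank ∂_2 = (12 − 8) − 0 = 4, and there is no ∂_2, so H_1 ≅ Z^4.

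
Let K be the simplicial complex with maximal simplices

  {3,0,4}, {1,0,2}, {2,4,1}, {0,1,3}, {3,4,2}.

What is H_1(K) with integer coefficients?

H_1 = Z.

Take the total order 0 < 1 < 2 < 3 < 4 on the vertex set. Then K (dimension 2) consists of the simplices:

  0-simplices (5): [0], [1], [2], [3], [4]
  1-simplices (10): [0,1], [0,2], [0,3], [0,4], [1,2], [1,3], [1,4], [2,3], [2,4], [3,4]
  2-simplices (5): [0,1,2], [0,1,3], [0,3,4], [1,2,4], [2,3,4]

giving chain groups C_0 ≅ Z^5, C_1 ≅ Z^10, C_2 ≅ Z^5.

Boundary ∂_1: C_1 → C_0 is given by ∂[p,q] = [q] − [p]. For instance
  ∂[2,4] = [4] − [2].
The 5×10 boundary matrix has rank 4 and Smith normal form diag(1,1,1,1).

∂_2: C_2 → C_1 maps a triangle to the signed sum of its edges. For instance
  ∂[2,3,4] = [3,4] − [2,4] + [2,3],
  ∂[0,3,4] = [3,4] − [0,4] + [0,3].
The resulting 10×5 matrix has rank 5, and its Smith normal form has invariant factors (1,1,1,1,1).

Reading off H_k = ker ∂_k / im ∂_{k+1}:

  H_1: rank ker ∂_1 − rank ∂_2 = (10 − 4) − 5 = 1, and the invariant factors of ∂_2 are all 1, so H_1 = Z.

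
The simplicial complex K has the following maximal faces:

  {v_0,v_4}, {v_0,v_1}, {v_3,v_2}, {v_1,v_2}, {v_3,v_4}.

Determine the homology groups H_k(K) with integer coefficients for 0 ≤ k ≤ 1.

Order the vertices as v_0 < v_1 < v_2 < v_3 < v_4. Listing each simplex with vertices in this order, K has dimension 1 with simplices:

  0-simplices (5): [v_0], [v_1], [v_2], [v_3], [v_4]
  1-simplices (5): [v_0,v_1], [v_0,v_4], [v_1,v_2], [v_2,v_3], [v_3,v_4]

Hence C_0 ≅ Z^5, C_1 ≅ Z^5.

∂_1: C_1 → C_0 maps an edge to its endpoints' difference, ∂[p,q] = q − p. For instance
  ∂[v_1,v_2] = [v_2] − [v_1].
The 5×5 boundary matrix has rank 4 and Smith normal form diag(1,1,1,1).

Reading off H_k = ker ∂_k / im ∂_{k+1}:

  H_0: rank C_0 − rank ∂_1 = 5 − 4 = 1, and the invariant factors of ∂_1 are all 1, so H_0 ≅ Z.
  H_1: rank ker ∂_1 − rank ∂_2 = (5 − 4) − 0 = 1, and there is no ∂_2, so H_1 ≅ Z.

As a check, the Euler characteristic is 5 − 5 = 0, which agrees with 1 − 1 = 0.
(K is a triangulation of the circle S^1.)

H_0 = Z,  H_1 = Z.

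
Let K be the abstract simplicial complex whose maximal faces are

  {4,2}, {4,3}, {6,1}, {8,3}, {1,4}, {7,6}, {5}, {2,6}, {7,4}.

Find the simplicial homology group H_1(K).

H_1 = Z^2.

Order the vertices as 1 < 2 < 3 < 4 < 5 < 6 < 7 < 8. Listing each simplex with vertices in this order, K has dimension 1 with simplices:

  0-simplices (8): [1], [2], [3], [4], [5], [6], [7], [8]
  1-simplices (8): [1,4], [1,6], [2,4], [2,6], [3,4], [3,8], [4,7], [6,7]

Hence C_0 ≅ Z^8, C_1 ≅ Z^8.

Boundary ∂_1: C_1 → C_0 maps an edge to its endpoints' difference, ∂[p,q] = q − p. For instance
  ∂[3,4] = [4] − [3].
The resulting 8×8 matrix has rank 6, and its Smith normal form has invariant factors (1,1,1,1,1,1).

From H_k ≅ ker(∂_k) / im(∂_{k+1}) we obtain:

  H_1: rank ker ∂_1 − rank ∂_2 = (8 − 6) − 0 = 2, and there is no ∂_2, so H_1 ≅ Z^2.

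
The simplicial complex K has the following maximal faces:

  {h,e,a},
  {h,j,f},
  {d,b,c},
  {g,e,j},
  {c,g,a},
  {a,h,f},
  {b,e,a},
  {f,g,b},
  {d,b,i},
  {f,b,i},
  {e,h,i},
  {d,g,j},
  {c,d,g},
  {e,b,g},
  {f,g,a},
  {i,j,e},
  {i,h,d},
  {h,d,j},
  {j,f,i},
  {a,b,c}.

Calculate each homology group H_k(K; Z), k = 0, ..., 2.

H_0 ≅ Z,  H_1 ≅ Z ⊕ Z/2,  H_2 = 0.

K has 10 vertices, 30 edges, 20 triangles.
rank ∂_0 = 0, rank ∂_1 = 9 ⇒ b_0 = 10 − 0 − 9 = 1; all invariant factors of ∂_1 are 1 so no torsion. So H_0 = Z.
rank ∂_1 = 9, rank ∂_2 = 20 ⇒ b_1 = 30 − 9 − 20 = 1; ∂_2 has invariant factor(s) [2] giving torsion. So H_1 = Z ⊕ Z/2.
rank ∂_2 = 20, rank ∂_3 = 0 ⇒ b_2 = 20 − 20 − 0 = 0. So H_2 = 0.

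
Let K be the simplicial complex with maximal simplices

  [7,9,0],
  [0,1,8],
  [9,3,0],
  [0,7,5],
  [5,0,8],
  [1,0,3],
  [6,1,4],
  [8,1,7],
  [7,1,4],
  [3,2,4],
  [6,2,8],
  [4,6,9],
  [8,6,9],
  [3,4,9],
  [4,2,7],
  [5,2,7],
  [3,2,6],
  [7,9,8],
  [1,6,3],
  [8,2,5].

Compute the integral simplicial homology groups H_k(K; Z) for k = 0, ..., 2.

H_0 ≅ Z,  H_1 ≅ Z ⊕ Z_2,  H_2 = 0.

K has 10 vertices, 30 edges, 20 triangles.
rank ∂_0 = 0, rank ∂_1 = 9 ⇒ b_0 = 10 − 0 − 9 = 1; all invariant factors of ∂_1 are 1 so no torsion. So H_0 ≅ Z.
rank ∂_1 = 9, rank ∂_2 = 20 ⇒ b_1 = 30 − 9 − 20 = 1; ∂_2 has invariant factor(s) [2] giving torsion. So H_1 ≅ Z ⊕ Z_2.
rank ∂_2 = 20, rank ∂_3 = 0 ⇒ b_2 = 20 − 20 − 0 = 0. So H_2 ≅ 0.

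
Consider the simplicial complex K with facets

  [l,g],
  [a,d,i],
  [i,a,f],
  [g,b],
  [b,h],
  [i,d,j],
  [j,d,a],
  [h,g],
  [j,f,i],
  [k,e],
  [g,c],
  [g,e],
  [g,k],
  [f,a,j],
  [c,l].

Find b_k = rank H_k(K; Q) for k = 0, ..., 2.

b_0 = 2, b_1 = 3, b_2 = 1.

Take the total order a < b < c < d < e < f < g < h < i < j < k < l on the vertex set. Then K (dimension 2) consists of the simplices:

  0-simplices (12): a, b, c, d, e, f, g, h, i, j, k, l
  1-simplices (18): ad, af, ai, aj, bg, bh, cg, cl, di, dj, eg, ek, fi, fj, gh, gk, gl, ij
  2-simplices (6): adi, adj, afi, afj, dij, fij

Hence C_0 ≅ Z^12, C_1 ≅ Z^18, C_2 ≅ Z^6.

Boundary ∂_1: C_1 → C_0 sends each edge [p,q] (with p < q) to q − p. For instance
  ∂eg = g − e.
This gives a 12×18 integer matrix of rank 10; reducing to Smith normal form yields diagonal entries (1,1,1,1,1,1,1,1,1,1).

∂_2: C_2 → C_1 acts by ∂[p,q,r] = [q,r] − [p,r] + [p,q]. For instance
  ∂fij = ij − fj + fi,
  ∂afj = fj − aj + af.
As a 18×6 matrix over Z this has rank 5, with invariant factors (1,1,1,1,1).

Reading off H_k = ker ∂_k / im ∂_{k+1}:

  H_0: rank C_0 − rank ∂_1 = 12 − 10 = 2, and the invariant factors of ∂_1 are all 1, so H_0 ≅ Z^2.
  H_1: rank ker ∂_1 − rank ∂_2 = (18 − 10) − 5 = 3, and the invariant factors of ∂_2 are all 1, so H_1 ≅ Z^3.
  H_2: rank ker ∂_2 − rank ∂_3 = (6 − 5) − 0 = 1, and there is no ∂_3, so H_2 ≅ Z.

(K is a triangulation of the disjoint union of the 2-sphere S^2 and a wedge of 3 circles.)

Hence the Betti numbers are b_0 = 2, b_1 = 3, b_2 = 1.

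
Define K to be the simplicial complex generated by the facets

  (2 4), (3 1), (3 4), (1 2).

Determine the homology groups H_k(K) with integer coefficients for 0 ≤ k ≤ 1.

H_0 ≅ Z,  H_1 ≅ Z.

Fix the vertex order 1 < 2 < 3 < 4 and write every simplex with vertices in increasing order. Then dim K = 1 and the simplices of K are:

  0-simplices (4): [1], [2], [3], [4]
  1-simplices (4): [1,2], [1,3], [2,4], [3,4]

giving chain groups C_0 ≅ Z^4, C_1 ≅ Z^4.

∂_1: C_1 → C_0 is given by ∂[p,q] = [q] − [p].
This gives a 4×4 integer matrix of rank 3; reducing to Smith normal form yields diagonal entries (1,1,1).

Now H_k = ker ∂_k / im ∂_{k+1}, so:

  H_0: rank C_0 − rank ∂_1 = 4 − 3 = 1, and the invariant factors of ∂_1 are all 1, so H_0 ≅ Z.
  H_1: rank ker ∂_1 − rank ∂_2 = (4 − 3) − 0 = 1, and there is no ∂_2, so H_1 ≅ Z.

As a check, the Euler characteristic is 4 − 4 = 0, which agrees with 1 − 1 = 0.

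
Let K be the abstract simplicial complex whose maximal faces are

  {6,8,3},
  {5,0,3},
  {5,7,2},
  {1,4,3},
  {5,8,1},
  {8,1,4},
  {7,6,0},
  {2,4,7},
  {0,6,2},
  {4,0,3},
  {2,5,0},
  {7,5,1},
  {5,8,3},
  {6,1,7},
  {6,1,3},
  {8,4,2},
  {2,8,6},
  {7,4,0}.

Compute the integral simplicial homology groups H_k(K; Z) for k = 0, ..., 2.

We work with the vertex ordering 0 < 1 < 2 < 3 < 4 < 5 < 6 < 7 < 8. The simplices of K, each written with vertices in increasing order, are:

  0-simplices (9): [0], [1], [2], [3], [4], [5], [6], [7], [8]
  1-simplices (27): (27 of them)
  2-simplices (18): [0,2,5], [0,2,6], [0,3,4], [0,3,5], [0,4,7], [0,6,7], [1,3,4], [1,3,6], [1,4,8], [1,5,7], [1,5,8], [1,6,7], [2,4,7], [2,4,8], [2,5,7], [2,6,8], [3,5,8], [3,6,8]

giving chain groups C_0 ≅ Z^9, C_1 ≅ Z^27, C_2 ≅ Z^18.

Boundary ∂_1: C_1 → C_0 sends each edge [p,q] (with p < q) to q − p. For instance
  ∂[1,5] = [5] − [1].
The 9×27 boundary matrix has rank 8 and Smith normal form diag(1,1,1,1,1,1,1,1).

The boundary map ∂_2: C_2 → C_1 sends each 2-simplex [p,q,r] to [q,r] − [p,r] + [p,q]. For instance
  ∂[1,5,7] = [5,7] − [1,7] + [1,5],
  ∂[1,4,8] = [4,8] − [1,8] + [1,4].
As a 27×18 matrix over Z this has rank 18, with invariant factors (1,1,1,1,1,1,1,1,1,1,1,1,1,1,1,1,1,2).

From H_k ≅ ker(∂_k) / im(∂_{k+1}) we obtain:

  H_0: rank C_0 − rank ∂_1 = 9 − 8 = 1, and the invariant factors of ∂_1 are all 1, so H_0 = Z.
  H_1: rank ker ∂_1 − rank ∂_2 = (27 − 8) − 18 = 1, and ∂_2 has invariant factor 2 > 1, so H_1 = Z × Z/2.
  H_2: rank ker ∂_2 − rank ∂_3 = (18 − 18) − 0 = 0, and there is no ∂_3, so H_2 = 0.

(K is a triangulation of the Klein bottle.)

H_0 ≅ Z,  H_1 ≅ Z × Z/2,  H_2 = 0.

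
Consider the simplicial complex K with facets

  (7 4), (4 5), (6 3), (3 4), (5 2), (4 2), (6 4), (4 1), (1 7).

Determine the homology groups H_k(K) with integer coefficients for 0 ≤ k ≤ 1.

H_0 = Z,  H_1 = Z^3.

We work with the vertex ordering 1 < 2 < 3 < 4 < 5 < 6 < 7. The simplices of K, each written with vertices in increasing order, are:

  0-simplices (7): [1], [2], [3], [4], [5], [6], [7]
  1-simplices (9): [1,4], [1,7], [2,4], [2,5], [3,4], [3,6], [4,5], [4,6], [4,7]

so the chain groups are C_0 ≅ Z^7, C_1 ≅ Z^9.

Boundary ∂_1: C_1 → C_0 sends each edge [p,q] (with p < q) to q − p. For instance
  ∂[4,6] = [6] − [4].
The 7×9 boundary matrix has rank 6 and Smith normal form diag(1,1,1,1,1,1).

From H_k ≅ ker(∂_k) / im(∂_{k+1}) we obtain:

  H_0: rank C_0 − rank ∂_1 = 7 − 6 = 1, and the invariant factors of ∂_1 are all 1, so H_0 ≅ Z.
  H_1: rank ker ∂_1 − rank ∂_2 = (9 − 6) − 0 = 3, and there is no ∂_2, so H_1 ≅ Z^3.

(K is a triangulation of a wedge of 3 circles.)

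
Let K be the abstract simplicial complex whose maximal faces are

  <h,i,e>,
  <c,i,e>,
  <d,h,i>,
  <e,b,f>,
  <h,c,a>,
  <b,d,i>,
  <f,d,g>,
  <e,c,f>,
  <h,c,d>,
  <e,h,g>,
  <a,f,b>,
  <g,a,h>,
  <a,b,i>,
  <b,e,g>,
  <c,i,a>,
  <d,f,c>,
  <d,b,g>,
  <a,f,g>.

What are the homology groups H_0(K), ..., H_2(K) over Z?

Fix the vertex order a < b < c < d < e < f < g < h < i and write every simplex with vertices in increasing order. Then dim K = 2 and the simplices of K are:

  0-simplices (9): a, b, c, d, e, f, g, h, i
  1-simplices (27): ab, ac, af, ag, ah, ai, bd, be, bf, bg, bi, cd, ce, cf, ch, ci, df, dg, dh, di, ef, eg, eh, ei, fg, gh, hi
  2-simplices (18): abf, abi, ach, aci, afg, agh, bdg, bdi, bef, beg, cdf, cdh, cef, cei, dfg, dhi, egh, ehi

Hence C_0 ≅ Z^9, C_1 ≅ Z^27, C_2 ≅ Z^18.

Boundary ∂_1: C_1 → C_0 is given by ∂[p,q] = [q] − [p].
The 9×27 boundary matrix has rank 8 and Smith normal form diag(1,1,1,1,1,1,1,1).

The boundary map ∂_2: C_2 → C_1 sends each 2-simplex [p,q,r] to [q,r] − [p,r] + [p,q]. For instance
  ∂aci = ci − ai + ac,
  ∂cdf = df − cf + cd.
This gives a 27×18 integer matrix of rank 18; reducing to Smith normal form yields diagonal entries (1,1,1,1,1,1,1,1,1,1,1,1,1,1,1,1,1,2).

Computing H_k = (kernel of ∂_k) / (image of ∂_{k+1}):

  H_0: rank C_0 − rank ∂_1 = 9 − 8 = 1, and the invariant factors of ∂_1 are all 1, so H_0 ≅ Z.
  H_1: rank ker ∂_1 − rank ∂_2 = (27 − 8) − 18 = 1, and ∂_2 has invariant factor 2 > 1, so H_1 ≅ Z ⊕ Z_2.
  H_2: rank ker ∂_2 − rank ∂_3 = (18 − 18) − 0 = 0, and there is no ∂_3, so H_2 ≅ 0.

(K is a triangulation of the Klein bottle.)

H_0 = Z,  H_1 = Z ⊕ Z_2,  H_2 = 0.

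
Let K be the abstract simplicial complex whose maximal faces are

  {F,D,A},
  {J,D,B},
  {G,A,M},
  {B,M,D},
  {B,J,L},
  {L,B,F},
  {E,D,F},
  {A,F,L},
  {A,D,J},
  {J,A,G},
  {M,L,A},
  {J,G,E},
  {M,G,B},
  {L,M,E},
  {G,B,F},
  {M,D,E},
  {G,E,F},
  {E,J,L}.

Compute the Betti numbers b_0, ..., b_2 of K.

b_0 = 1, b_1 = 2, b_2 = 1.

K has 9 vertices, 27 edges, 18 triangles.
rank ∂_0 = 0, rank ∂_1 = 8 ⇒ b_0 = 9 − 0 − 8 = 1; all invariant factors of ∂_1 are 1 so no torsion. So H_0 ≅ Z.
rank ∂_1 = 8, rank ∂_2 = 17 ⇒ b_1 = 27 − 8 − 17 = 2; all invariant factors of ∂_2 are 1 so no torsion. So H_1 ≅ Z^2.
rank ∂_2 = 17, rank ∂_3 = 0 ⇒ b_2 = 18 − 17 − 0 = 1. So H_2 ≅ Z.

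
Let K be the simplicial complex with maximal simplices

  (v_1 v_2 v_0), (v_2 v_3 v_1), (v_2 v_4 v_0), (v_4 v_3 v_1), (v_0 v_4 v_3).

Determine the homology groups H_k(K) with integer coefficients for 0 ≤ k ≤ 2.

H_0 ≅ Z,  H_1 ≅ Z,  H_2 = 0.

Take the total order v_0 < v_1 < v_2 < v_3 < v_4 on the vertex set. Then K (dimension 2) consists of the simplices:

  0-simplices (5): [v_0], [v_1], [v_2], [v_3], [v_4]
  1-simplices (10): [v_0,v_1], [v_0,v_2], [v_0,v_3], [v_0,v_4], [v_1,v_2], [v_1,v_3], [v_1,v_4], [v_2,v_3], [v_2,v_4], [v_3,v_4]
  2-simplices (5): [v_0,v_1,v_2], [v_0,v_2,v_4], [v_0,v_3,v_4], [v_1,v_2,v_3], [v_1,v_3,v_4]

Hence C_0 ≅ Z^5, C_1 ≅ Z^10, C_2 ≅ Z^5.

∂_1: C_1 → C_0 sends each edge [p,q] (with p < q) to q − p. For instance
  ∂[v_0,v_2] = [v_2] − [v_0].
This gives a 5×10 integer matrix of rank 4; reducing to Smith normal form yields diagonal entries (1,1,1,1).

The boundary map ∂_2: C_2 → C_1 maps a triangle to the signed sum of its edges. For instance
  ∂[v_0,v_1,v_2] = [v_1,v_2] − [v_0,v_2] + [v_0,v_1],
  ∂[v_0,v_2,v_4] = [v_2,v_4] − [v_0,v_4] + [v_0,v_2].
The resulting 10×5 matrix has rank 5, and its Smith normal form has invariant factors (1,1,1,1,1).

Reading off H_k = ker ∂_k / im ∂_{k+1}:

  H_0: rank C_0 − rank ∂_1 = 5 − 4 = 1, and the invariant factors of ∂_1 are all 1, so H_0 = Z.
  H_1: rank ker ∂_1 − rank ∂_2 = (10 − 4) − 5 = 1, and the invariant factors of ∂_2 are all 1, so H_1 = Z.
  H_2: rank ker ∂_2 − rank ∂_3 = (5 − 5) − 0 = 0, and there is no ∂_3, so H_2 = 0.

(K is a triangulation of the Möbius band.)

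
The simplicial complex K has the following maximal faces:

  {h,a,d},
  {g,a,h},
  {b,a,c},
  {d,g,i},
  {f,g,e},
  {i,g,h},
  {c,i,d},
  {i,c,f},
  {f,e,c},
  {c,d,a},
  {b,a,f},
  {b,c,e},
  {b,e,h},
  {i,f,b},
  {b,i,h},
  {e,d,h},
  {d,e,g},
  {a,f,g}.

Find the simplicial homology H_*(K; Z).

H_0 = Z,  H_1 = Z ⊕ Z_2,  H_2 = 0.

Take the total order a < b < c < d < e < f < g < h < i on the vertex set. Then K (dimension 2) consists of the simplices:

  0-simplices (9): a, b, c, d, e, f, g, h, i
  1-simplices (27): ab, ac, ad, af, ag, ah, bc, be, bf, bh, bi, cd, ce, cf, ci, de, dg, dh, di, ef, eg, eh, fg, fi, gh, gi, hi
  2-simplices (18): abc, abf, acd, adh, afg, agh, bce, beh, bfi, bhi, cdi, cef, cfi, deg, deh, dgi, efg, ghi

giving chain groups C_0 ≅ Z^9, C_1 ≅ Z^27, C_2 ≅ Z^18.

Boundary ∂_1: C_1 → C_0 is given by ∂[p,q] = [q] − [p].
As a 9×27 matrix over Z this has rank 8, with invariant factors (1,1,1,1,1,1,1,1).

The boundary map ∂_2: C_2 → C_1 acts by ∂[p,q,r] = [q,r] − [p,r] + [p,q]. For instance
  ∂acd = cd − ad + ac,
  ∂ghi = hi − gi + gh.
As a 27×18 matrix over Z this has rank 18, with invariant factors (1,1,1,1,1,1,1,1,1,1,1,1,1,1,1,1,1,2).

Now H_k = ker ∂_k / im ∂_{k+1}, so:

  H_0: rank C_0 − rank ∂_1 = 9 − 8 = 1, and the invariant factors of ∂_1 are all 1, so H_0 = Z.
  H_1: rank ker ∂_1 − rank ∂_2 = (27 − 8) − 18 = 1, and ∂_2 has invariant factor 2 > 1, so H_1 = Z ⊕ Z_2.
  H_2: rank ker ∂_2 − rank ∂_3 = (18 − 18) − 0 = 0, and there is no ∂_3, so H_2 = 0.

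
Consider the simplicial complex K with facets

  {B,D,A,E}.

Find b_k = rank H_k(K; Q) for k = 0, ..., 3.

b_0 = 1, b_1 = 0, b_2 = 0, b_3 = 0.

Fix the vertex order A < B < D < E and write every simplex with vertices in increasing order. Then dim K = 3 and the simplices of K are:

  0-simplices (4): A, B, D, E
  1-simplices (6): AB, AD, AE, BD, BE, DE
  2-simplices (4): ABD, ABE, ADE, BDE
  3-simplices (1): ABDE

Hence C_0 ≅ Z^4, C_1 ≅ Z^6, C_2 ≅ Z^4, C_3 ≅ Z^1.

The boundary map ∂_1: C_1 → C_0 maps an edge to its endpoints' difference, ∂[p,q] = q − p.
The resulting 4×6 matrix has rank 3, and its Smith normal form has invariant factors (1,1,1).

∂_2: C_2 → C_1 acts by ∂[p,q,r] = [q,r] − [p,r] + [p,q]. For instance
  ∂ADE = DE − AE + AD,
  ∂ABE = BE − AE + AB.
As a 6×4 matrix over Z this has rank 3, with invariant factors (1,1,1).

The boundary map ∂_3: C_3 → C_2 sends each 3-simplex σ to the alternating sum Σ_i (−1)^i (σ with its i-th vertex removed). For instance
  ∂ABDE = BDE − ADE + ABE − ABD.
As a 4×1 matrix over Z this has rank 1, with invariant factors (1).

Reading off H_k = ker ∂_k / im ∂_{k+1}:

  H_0: rank C_0 − rank ∂_1 = 4 − 3 = 1, and the invariant factors of ∂_1 are all 1, so H_0 ≅ Z.
  H_1: rank ker ∂_1 − rank ∂_2 = (6 − 3) − 3 = 0, and the invariant factors of ∂_2 are all 1, so H_1 ≅ 0.
  H_2: rank ker ∂_2 − rank ∂_3 = (4 − 3) − 1 = 0, and the invariant factors of ∂_3 are all 1, so H_2 ≅ 0.
  H_3: rank ker ∂_3 − rank ∂_4 = (1 − 1) − 0 = 0, and there is no ∂_4, so H_3 ≅ 0.

(K is a triangulation of the 3-simplex.)

Hence the Betti numbers are b_0 = 1, b_1 = 0, b_2 = 0, b_3 = 0.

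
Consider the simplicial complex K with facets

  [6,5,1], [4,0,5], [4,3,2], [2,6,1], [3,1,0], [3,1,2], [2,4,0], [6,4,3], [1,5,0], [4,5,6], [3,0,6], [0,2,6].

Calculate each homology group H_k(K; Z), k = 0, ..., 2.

H_0 = Z,  H_1 = Z/2Z,  H_2 = 0.

Fix the vertex order 0 < 1 < 2 < 3 < 4 < 5 < 6 and write every simplex with vertices in increasing order. Then dim K = 2 and the simplices of K are:

  0-simplices (7): [0], [1], [2], [3], [4], [5], [6]
  1-simplices (18): [0,1], [0,2], [0,3], [0,4], [0,5], [0,6], [1,2], [1,3], [1,5], [1,6], [2,3], [2,4], [2,6], [3,4], [3,6], [4,5], [4,6], [5,6]
  2-simplices (12): [0,1,3], [0,1,5], [0,2,4], [0,2,6], [0,3,6], [0,4,5], [1,2,3], [1,2,6], [1,5,6], [2,3,4], [3,4,6], [4,5,6]

Hence C_0 ≅ Z^7, C_1 ≅ Z^18, C_2 ≅ Z^12.

Boundary ∂_1: C_1 → C_0 sends each edge [p,q] (with p < q) to q − p.
The resulting 7×18 matrix has rank 6, and its Smith normal form has invariant factors (1,1,1,1,1,1).

The boundary map ∂_2: C_2 → C_1 maps a triangle to the signed sum of its edges. For instance
  ∂[0,2,6] = [2,6] − [0,6] + [0,2],
  ∂[3,4,6] = [4,6] − [3,6] + [3,4].
The 18×12 boundary matrix has rank 12 and Smith normal form diag(1,1,1,1,1,1,1,1,1,1,1,2).

Computing H_k = (kernel of ∂_k) / (image of ∂_{k+1}):

  H_0: rank C_0 − rank ∂_1 = 7 − 6 = 1, and the invariant factors of ∂_1 are all 1, so H_0 = Z.
  H_1: rank ker ∂_1 − rank ∂_2 = (18 − 6) − 12 = 0, and ∂_2 has invariant factor 2 > 1, so H_1 = Z/2Z.
  H_2: rank ker ∂_2 − rank ∂_3 = (12 − 12) − 0 = 0, and there is no ∂_3, so H_2 = 0.

As a check, the Euler characteristic is 7 − 18 + 12 = 1, which agrees with 1 − 0 + 0 = 1.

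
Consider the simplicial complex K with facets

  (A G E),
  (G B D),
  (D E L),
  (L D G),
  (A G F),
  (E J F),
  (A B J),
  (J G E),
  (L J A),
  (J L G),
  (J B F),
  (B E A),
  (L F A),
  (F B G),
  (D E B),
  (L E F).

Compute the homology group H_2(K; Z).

H_2 = Z.

Fix the vertex order A < B < D < E < F < G < J < L and write every simplex with vertices in increasing order. Then dim K = 2 and the simplices of K are:

  0-simplices (8): A, B, D, E, F, G, J, L
  1-simplices (24): AB, AE, AF, AG, AJ, AL, BD, BE, BF, BG, BJ, DE, DG, DL, EF, EG, EJ, EL, FG, FJ, FL, GJ, GL, JL
  2-simplices (16): ABE, ABJ, AEG, AFG, AFL, AJL, BDE, BDG, BFG, BFJ, DEL, DGL, EFJ, EFL, EGJ, GJL

so the chain groups are C_0 ≅ Z^8, C_1 ≅ Z^24, C_2 ≅ Z^16.

Boundary ∂_1: C_1 → C_0 maps an edge to its endpoints' difference, ∂[p,q] = q − p.
This gives a 8×24 integer matrix of rank 7; reducing to Smith normal form yields diagonal entries (1,1,1,1,1,1,1).

The boundary map ∂_2: C_2 → C_1 sends each 2-simplex [p,q,r] to [q,r] − [p,r] + [p,q]. For instance
  ∂EGJ = GJ − EJ + EG,
  ∂BFG = FG − BG + BF.
The 24×16 boundary matrix has rank 15 and Smith normal form diag(1,1,1,1,1,1,1,1,1,1,1,1,1,1,1).

Reading off H_k = ker ∂_k / im ∂_{k+1}:

  H_2: rank ker ∂_2 − rank ∂_3 = (16 − 15) − 0 = 1, and there is no ∂_3, so H_2 = Z.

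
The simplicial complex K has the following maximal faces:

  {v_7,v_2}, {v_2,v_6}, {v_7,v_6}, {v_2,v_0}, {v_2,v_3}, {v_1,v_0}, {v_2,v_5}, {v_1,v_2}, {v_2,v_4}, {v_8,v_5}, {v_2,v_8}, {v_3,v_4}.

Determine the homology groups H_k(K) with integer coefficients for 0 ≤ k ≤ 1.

K has 9 vertices, 12 edges.
rank ∂_0 = 0, rank ∂_1 = 8 ⇒ b_0 = 9 − 0 − 8 = 1; all invariant factors of ∂_1 are 1 so no torsion. So H_0 ≅ Z.
rank ∂_1 = 8, rank ∂_2 = 0 ⇒ b_1 = 12 − 8 − 0 = 4. So H_1 ≅ Z^4.

H_0 = Z,  H_1 = Z^4.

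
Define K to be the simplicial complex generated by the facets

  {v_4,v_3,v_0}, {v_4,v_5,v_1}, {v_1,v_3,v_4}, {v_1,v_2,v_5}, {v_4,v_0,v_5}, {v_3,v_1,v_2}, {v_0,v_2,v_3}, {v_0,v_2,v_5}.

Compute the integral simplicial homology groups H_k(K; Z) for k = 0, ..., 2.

Take the total order v_0 < v_1 < v_2 < v_3 < v_4 < v_5 on the vertex set. Then K (dimension 2) consists of the simplices:

  0-simplices (6): [v_0], [v_1], [v_2], [v_3], [v_4], [v_5]
  1-simplices (12): [v_0,v_2], [v_0,v_3], [v_0,v_4], [v_0,v_5], [v_1,v_2], [v_1,v_3], [v_1,v_4], [v_1,v_5], [v_2,v_3], [v_2,v_5], [v_3,v_4], [v_4,v_5]
  2-simplices (8): [v_0,v_2,v_3], [v_0,v_2,v_5], [v_0,v_3,v_4], [v_0,v_4,v_5], [v_1,v_2,v_3], [v_1,v_2,v_5], [v_1,v_3,v_4], [v_1,v_4,v_5]

giving chain groups C_0 ≅ Z^6, C_1 ≅ Z^12, C_2 ≅ Z^8.

Boundary ∂_1: C_1 → C_0 maps an edge to its endpoints' difference, ∂[p,q] = q − p. For instance
  ∂[v_0,v_2] = [v_2] − [v_0].
As a 6×12 matrix over Z this has rank 5, with invariant factors (1,1,1,1,1).

∂_2: C_2 → C_1 sends each 2-simplex [p,q,r] to [q,r] − [p,r] + [p,q]. For instance
  ∂[v_0,v_2,v_5] = [v_2,v_5] − [v_0,v_5] + [v_0,v_2],
  ∂[v_0,v_2,v_3] = [v_2,v_3] − [v_0,v_3] + [v_0,v_2].
The resulting 12×8 matrix has rank 7, and its Smith normal form has invariant factors (1,1,1,1,1,1,1).

Reading off H_k = ker ∂_k / im ∂_{k+1}:

  H_0: rank C_0 − rank ∂_1 = 6 − 5 = 1, and the invariant factors of ∂_1 are all 1, so H_0 = Z.
  H_1: rank ker ∂_1 − rank ∂_2 = (12 − 5) − 7 = 0, and the invariant factors of ∂_2 are all 1, so H_1 = 0.
  H_2: rank ker ∂_2 − rank ∂_3 = (8 − 7) − 0 = 1, and there is no ∂_3, so H_2 = Z.

H_0 ≅ Z,  H_1 = 0,  H_2 ≅ Z.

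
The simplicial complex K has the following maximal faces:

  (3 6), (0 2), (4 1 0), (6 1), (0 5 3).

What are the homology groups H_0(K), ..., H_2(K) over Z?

Fix the vertex order 0 < 1 < 2 < 3 < 4 < 5 < 6 and write every simplex with vertices in increasing order. Then dim K = 2 and the simplices of K are:

  0-simplices (7): [0], [1], [2], [3], [4], [5], [6]
  1-simplices (9): [0,1], [0,2], [0,3], [0,4], [0,5], [1,4], [1,6], [3,5], [3,6]
  2-simplices (2): [0,1,4], [0,3,5]

so the chain groups are C_0 ≅ Z^7, C_1 ≅ Z^9, C_2 ≅ Z^2.

Boundary ∂_1: C_1 → C_0 sends each edge [p,q] (with p < q) to q − p.
The resulting 7×9 matrix has rank 6, and its Smith normal form has invariant factors (1,1,1,1,1,1).

Boundary ∂_2: C_2 → C_1 maps a triangle to the signed sum of its edges. For instance
  ∂[0,1,4] = [1,4] − [0,4] + [0,1],
  ∂[0,3,5] = [3,5] − [0,5] + [0,3].
As a 9×2 matrix over Z this has rank 2, with invariant factors (1,1).

Now H_k = ker ∂_k / im ∂_{k+1}, so:

  H_0: rank C_0 − rank ∂_1 = 7 − 6 = 1, and the invariant factors of ∂_1 are all 1, so H_0 = Z.
  H_1: rank ker ∂_1 − rank ∂_2 = (9 − 6) − 2 = 1, and the invariant factors of ∂_2 are all 1, so H_1 = Z.
  H_2: rank ker ∂_2 − rank ∂_3 = (2 − 2) − 0 = 0, and there is no ∂_3, so H_2 = 0.

H_0 = Z,  H_1 = Z,  H_2 = 0.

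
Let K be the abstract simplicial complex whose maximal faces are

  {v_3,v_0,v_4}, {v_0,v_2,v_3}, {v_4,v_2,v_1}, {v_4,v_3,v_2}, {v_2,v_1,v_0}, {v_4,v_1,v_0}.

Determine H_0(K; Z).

Take the total order v_0 < v_1 < v_2 < v_3 < v_4 on the vertex set. Then K (dimension 2) consists of the simplices:

  0-simplices (5): [v_0], [v_1], [v_2], [v_3], [v_4]
  1-simplices (9): [v_0,v_1], [v_0,v_2], [v_0,v_3], [v_0,v_4], [v_1,v_2], [v_1,v_4], [v_2,v_3], [v_2,v_4], [v_3,v_4]
  2-simplices (6): [v_0,v_1,v_2], [v_0,v_1,v_4], [v_0,v_2,v_3], [v_0,v_3,v_4], [v_1,v_2,v_4], [v_2,v_3,v_4]

Hence C_0 ≅ Z^5, C_1 ≅ Z^9, C_2 ≅ Z^6.

Boundary ∂_1: C_1 → C_0 maps an edge to its endpoints' difference, ∂[p,q] = q − p.
This gives a 5×9 integer matrix of rank 4; reducing to Smith normal form yields diagonal entries (1,1,1,1).

The boundary map ∂_2: C_2 → C_1 maps a triangle to the signed sum of its edges. For instance
  ∂[v_0,v_3,v_4] = [v_3,v_4] − [v_0,v_4] + [v_0,v_3],
  ∂[v_2,v_3,v_4] = [v_3,v_4] − [v_2,v_4] + [v_2,v_3].
The 9×6 boundary matrix has rank 5 and Smith normal form diag(1,1,1,1,1).

From H_k ≅ ker(∂_k) / im(∂_{k+1}) we obtain:

  H_0: rank C_0 − rank ∂_1 = 5 − 4 = 1, and the invariant factors of ∂_1 are all 1, so H_0 = Z.

H_0 ≅ Z.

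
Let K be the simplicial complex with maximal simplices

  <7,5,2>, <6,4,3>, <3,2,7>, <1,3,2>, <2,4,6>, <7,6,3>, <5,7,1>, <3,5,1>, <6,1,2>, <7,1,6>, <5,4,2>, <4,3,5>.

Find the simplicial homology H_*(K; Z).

H_0 = Z,  H_1 = Z/2,  H_2 = 0.

Fix the vertex order 1 < 2 < 3 < 4 < 5 < 6 < 7 and write every simplex with vertices in increasing order. Then dim K = 2 and the simplices of K are:

  0-simplices (7): [1], [2], [3], [4], [5], [6], [7]
  1-simplices (18): [1,2], [1,3], [1,5], [1,6], [1,7], [2,3], [2,4], [2,5], [2,6], [2,7], [3,4], [3,5], [3,6], [3,7], [4,5], [4,6], [5,7], [6,7]
  2-simplices (12): [1,2,3], [1,2,6], [1,3,5], [1,5,7], [1,6,7], [2,3,7], [2,4,5], [2,4,6], [2,5,7], [3,4,5], [3,4,6], [3,6,7]

so the chain groups are C_0 ≅ Z^7, C_1 ≅ Z^18, C_2 ≅ Z^12.

The boundary map ∂_1: C_1 → C_0 is given by ∂[p,q] = [q] − [p]. For instance
  ∂[3,4] = [4] − [3].
As a 7×18 matrix over Z this has rank 6, with invariant factors (1,1,1,1,1,1).

The boundary map ∂_2: C_2 → C_1 acts by ∂[p,q,r] = [q,r] − [p,r] + [p,q]. For instance
  ∂[2,4,5] = [4,5] − [2,5] + [2,4],
  ∂[3,4,6] = [4,6] − [3,6] + [3,4].
As a 18×12 matrix over Z this has rank 12, with invariant factors (1,1,1,1,1,1,1,1,1,1,1,2).

Reading off H_k = ker ∂_k / im ∂_{k+1}:

  H_0: rank C_0 − rank ∂_1 = 7 − 6 = 1, and the invariant factors of ∂_1 are all 1, so H_0 ≅ Z.
  H_1: rank ker ∂_1 − rank ∂_2 = (18 − 6) − 12 = 0, and ∂_2 has invariant factor 2 > 1, so H_1 ≅ Z/2.
  H_2: rank ker ∂_2 − rank ∂_3 = (12 − 12) − 0 = 0, and there is no ∂_3, so H_2 ≅ 0.

As a check, the Euler characteristic is 7 − 18 + 12 = 1, which agrees with 1 − 0 + 0 = 1.
(K is a triangulation of the real projective plane RP^2.)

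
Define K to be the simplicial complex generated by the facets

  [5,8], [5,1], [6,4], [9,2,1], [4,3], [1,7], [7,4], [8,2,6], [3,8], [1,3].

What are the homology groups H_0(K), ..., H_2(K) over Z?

K has 9 vertices, 14 edges, 2 triangles.
rank ∂_0 = 0, rank ∂_1 = 8 ⇒ b_0 = 9 − 0 − 8 = 1; all invariant factors of ∂_1 are 1 so no torsion. So H_0 ≅ Z.
rank ∂_1 = 8, rank ∂_2 = 2 ⇒ b_1 = 14 − 8 − 2 = 4; all invariant factors of ∂_2 are 1 so no torsion. So H_1 ≅ Z^4.
rank ∂_2 = 2, rank ∂_3 = 0 ⇒ b_2 = 2 − 2 − 0 = 0. So H_2 ≅ 0.

H_0 ≅ Z,  H_1 ≅ Z^4,  H_2 = 0.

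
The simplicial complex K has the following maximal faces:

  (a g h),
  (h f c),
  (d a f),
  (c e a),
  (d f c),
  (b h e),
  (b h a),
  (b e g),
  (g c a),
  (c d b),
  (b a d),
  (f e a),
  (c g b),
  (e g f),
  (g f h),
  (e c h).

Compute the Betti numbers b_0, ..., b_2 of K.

b_0 = 1, b_1 = 2, b_2 = 1.

Order the vertices as a < b < c < d < e < f < g < h. Listing each simplex with vertices in this order, K has dimension 2 with simplices:

  0-simplices (8): a, b, c, d, e, f, g, h
  1-simplices (24): ab, ac, ad, ae, af, ag, ah, bc, bd, be, bg, bh, cd, ce, cf, cg, ch, df, ef, eg, eh, fg, fh, gh
  2-simplices (16): abd, abh, ace, acg, adf, aef, agh, bcd, bcg, beg, beh, cdf, ceh, cfh, efg, fgh

so the chain groups are C_0 ≅ Z^8, C_1 ≅ Z^24, C_2 ≅ Z^16.

Boundary ∂_1: C_1 → C_0 is given by ∂[p,q] = [q] − [p].
The 8×24 boundary matrix has rank 7 and Smith normal form diag(1,1,1,1,1,1,1).

Boundary ∂_2: C_2 → C_1 sends each 2-simplex [p,q,r] to [q,r] − [p,r] + [p,q]. For instance
  ∂efg = fg − eg + ef,
  ∂ceh = eh − ch + ce.
The 24×16 boundary matrix has rank 15 and Smith normal form diag(1,1,1,1,1,1,1,1,1,1,1,1,1,1,1).

Computing H_k = (kernel of ∂_k) / (image of ∂_{k+1}):

  H_0: rank C_0 − rank ∂_1 = 8 − 7 = 1, and the invariant factors of ∂_1 are all 1, so H_0 = Z.
  H_1: rank ker ∂_1 − rank ∂_2 = (24 − 7) − 15 = 2, and the invariant factors of ∂_2 are all 1, so H_1 = Z^2.
  H_2: rank ker ∂_2 − rank ∂_3 = (16 − 15) − 0 = 1, and there is no ∂_3, so H_2 = Z.

As a check, the Euler characteristic is 8 − 24 + 16 = 0, which agrees with 1 − 2 + 1 = 0.

Hence the Betti numbers are b_0 = 1, b_1 = 2, b_2 = 1.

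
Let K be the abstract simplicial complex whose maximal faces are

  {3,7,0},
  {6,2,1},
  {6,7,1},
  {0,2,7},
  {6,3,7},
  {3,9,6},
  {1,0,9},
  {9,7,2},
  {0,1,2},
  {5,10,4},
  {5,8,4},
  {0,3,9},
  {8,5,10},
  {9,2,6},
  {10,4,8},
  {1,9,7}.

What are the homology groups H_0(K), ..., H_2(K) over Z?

H_0 = Z^2,  H_1 = Z/2Z,  H_2 = Z.

K has 11 vertices, 24 edges, 16 triangles.
rank ∂_0 = 0, rank ∂_1 = 9 ⇒ b_0 = 11 − 0 − 9 = 2; all invariant factors of ∂_1 are 1 so no torsion. So H_0 ≅ Z^2.
rank ∂_1 = 9, rank ∂_2 = 15 ⇒ b_1 = 24 − 9 − 15 = 0; ∂_2 has invariant factor(s) [2] giving torsion. So H_1 ≅ Z/2Z.
rank ∂_2 = 15, rank ∂_3 = 0 ⇒ b_2 = 16 − 15 − 0 = 1. So H_2 ≅ Z.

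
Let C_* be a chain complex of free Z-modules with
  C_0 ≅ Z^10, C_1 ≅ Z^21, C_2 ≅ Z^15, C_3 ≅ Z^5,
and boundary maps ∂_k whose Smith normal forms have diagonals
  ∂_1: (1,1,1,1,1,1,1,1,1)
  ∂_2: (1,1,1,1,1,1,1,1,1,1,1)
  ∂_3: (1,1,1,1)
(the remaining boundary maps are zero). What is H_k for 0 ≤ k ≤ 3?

H_0 = Z,  H_1 = Z,  H_2 = 0,  H_3 = Z.

H_0: b_0 = 10 − 0 − 9 = 1; torsion from ∂_1 factors > 1: none. So H_0 = Z.
H_1: b_1 = 21 − 9 − 11 = 1; torsion from ∂_2 factors > 1: none. So H_1 = Z.
H_2: b_2 = 15 − 11 − 4 = 0; torsion from ∂_3 factors > 1: none. So H_2 = 0.
H_3: b_3 = 5 − 4 − 0 = 1; torsion from ∂_4 factors > 1: none. So H_3 = Z.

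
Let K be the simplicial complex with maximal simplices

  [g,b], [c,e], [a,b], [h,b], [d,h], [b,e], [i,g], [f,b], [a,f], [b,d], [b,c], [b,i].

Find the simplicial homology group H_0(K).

H_0 ≅ Z.

Fix the vertex order a < b < c < d < e < f < g < h < i and write every simplex with vertices in increasing order. Then dim K = 1 and the simplices of K are:

  0-simplices (9): a, b, c, d, e, f, g, h, i
  1-simplices (12): ab, af, bc, bd, be, bf, bg, bh, bi, ce, dh, gi

giving chain groups C_0 ≅ Z^9, C_1 ≅ Z^12.

Boundary ∂_1: C_1 → C_0 maps an edge to its endpoints' difference, ∂[p,q] = q − p.
As a 9×12 matrix over Z this has rank 8, with invariant factors (1,1,1,1,1,1,1,1).

Computing H_k = (kernel of ∂_k) / (image of ∂_{k+1}):

  H_0: rank C_0 − rank ∂_1 = 9 − 8 = 1, and the invariant factors of ∂_1 are all 1, so H_0 ≅ Z.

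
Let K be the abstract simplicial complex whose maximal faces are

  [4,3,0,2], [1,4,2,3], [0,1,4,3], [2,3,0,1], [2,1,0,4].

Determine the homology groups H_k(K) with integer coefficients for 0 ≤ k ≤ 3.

H_0 = Z,  H_1 = 0,  H_2 = 0,  H_3 = Z.

Fix the vertex order 0 < 1 < 2 < 3 < 4 and write every simplex with vertices in increasing order. Then dim K = 3 and the simplices of K are:

  0-simplices (5): [0], [1], [2], [3], [4]
  1-simplices (10): [0,1], [0,2], [0,3], [0,4], [1,2], [1,3], [1,4], [2,3], [2,4], [3,4]
  2-simplices (10): [0,1,2], [0,1,3], [0,1,4], [0,2,3], [0,2,4], [0,3,4], [1,2,3], [1,2,4], [1,3,4], [2,3,4]
  3-simplices (5): [0,1,2,3], [0,1,2,4], [0,1,3,4], [0,2,3,4], [1,2,3,4]

so the chain groups are C_0 ≅ Z^5, C_1 ≅ Z^10, C_2 ≅ Z^10, C_3 ≅ Z^5.

Boundary ∂_1: C_1 → C_0 is given by ∂[p,q] = [q] − [p]. For instance
  ∂[2,4] = [4] − [2].
This gives a 5×10 integer matrix of rank 4; reducing to Smith normal form yields diagonal entries (1,1,1,1).

∂_2: C_2 → C_1 sends each 2-simplex [p,q,r] to [q,r] − [p,r] + [p,q]. For instance
  ∂[0,2,4] = [2,4] − [0,4] + [0,2],
  ∂[2,3,4] = [3,4] − [2,4] + [2,3].
The 10×10 boundary matrix has rank 6 and Smith normal form diag(1,1,1,1,1,1).

The boundary map ∂_3: C_3 → C_2 sends each 3-simplex σ to the alternating sum Σ_i (−1)^i (σ with its i-th vertex removed). For instance
  ∂[0,1,2,3] = [1,2,3] − [0,2,3] + [0,1,3] − [0,1,2],
  ∂[1,2,3,4] = [2,3,4] − [1,3,4] + [1,2,4] − [1,2,3].
This gives a 10×5 integer matrix of rank 4; reducing to Smith normal form yields diagonal entries (1,1,1,1).

Now H_k = ker ∂_k / im ∂_{k+1}, so:

  H_0: rank C_0 − rank ∂_1 = 5 − 4 = 1, and the invariant factors of ∂_1 are all 1, so H_0 = Z.
  H_1: rank ker ∂_1 − rank ∂_2 = (10 − 4) − 6 = 0, and the invariant factors of ∂_2 are all 1, so H_1 = 0.
  H_2: rank ker ∂_2 − rank ∂_3 = (10 − 6) − 4 = 0, and the invariant factors of ∂_3 are all 1, so H_2 = 0.
  H_3: rank ker ∂_3 − rank ∂_4 = (5 − 4) − 0 = 1, and there is no ∂_4, so H_3 = Z.

(K is a triangulation of the 3-sphere S^3.)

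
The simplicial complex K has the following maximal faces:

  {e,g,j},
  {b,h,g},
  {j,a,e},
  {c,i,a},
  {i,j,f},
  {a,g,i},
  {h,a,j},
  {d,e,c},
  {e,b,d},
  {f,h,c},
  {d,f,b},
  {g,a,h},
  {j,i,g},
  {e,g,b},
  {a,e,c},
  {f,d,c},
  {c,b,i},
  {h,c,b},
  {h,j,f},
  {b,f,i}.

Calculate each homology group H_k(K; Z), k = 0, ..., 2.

H_0 = Z,  H_1 = Z ⊕ Z/2Z,  H_2 = 0.

Take the total order a < b < c < d < e < f < g < h < i < j on the vertex set. Then K (dimension 2) consists of the simplices:

  0-simplices (10): a, b, c, d, e, f, g, h, i, j
  1-simplices (30): ac, ae, ag, ah, ai, aj, bc, bd, be, bf, bg, bh, bi, cd, ce, cf, ch, ci, de, df, eg, ej, fh, fi, fj, gh, gi, gj, hj, ij
  2-simplices (20): ace, aci, aej, agh, agi, ahj, bch, bci, bde, bdf, beg, bfi, bgh, cde, cdf, cfh, egj, fhj, fij, gij

giving chain groups C_0 ≅ Z^10, C_1 ≅ Z^30, C_2 ≅ Z^20.

Boundary ∂_1: C_1 → C_0 sends each edge [p,q] (with p < q) to q − p.
This gives a 10×30 integer matrix of rank 9; reducing to Smith normal form yields diagonal entries (1,1,1,1,1,1,1,1,1).

Boundary ∂_2: C_2 → C_1 sends each 2-simplex [p,q,r] to [q,r] − [p,r] + [p,q]. For instance
  ∂cfh = fh − ch + cf,
  ∂fij = ij − fj + fi.
As a 30×20 matrix over Z this has rank 20, with invariant factors (1,1,1,1,1,1,1,1,1,1,1,1,1,1,1,1,1,1,1,2).

Computing H_k = (kernel of ∂_k) / (image of ∂_{k+1}):

  H_0: rank C_0 − rank ∂_1 = 10 − 9 = 1, and the invariant factors of ∂_1 are all 1, so H_0 = Z.
  H_1: rank ker ∂_1 − rank ∂_2 = (30 − 9) − 20 = 1, and ∂_2 has invariant factor 2 > 1, so H_1 = Z ⊕ Z/2Z.
  H_2: rank ker ∂_2 − rank ∂_3 = (20 − 20) − 0 = 0, and there is no ∂_3, so H_2 = 0.

(K is a triangulation of the Klein bottle.)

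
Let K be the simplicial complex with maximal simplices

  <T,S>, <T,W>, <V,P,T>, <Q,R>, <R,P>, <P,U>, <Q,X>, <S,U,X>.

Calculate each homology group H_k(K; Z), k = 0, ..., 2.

We work with the vertex ordering P < Q < R < S < T < U < V < W < X. The simplices of K, each written with vertices in increasing order, are:

  0-simplices (9): P, Q, R, S, T, U, V, W, X
  1-simplices (12): PR, PT, PU, PV, QR, QX, ST, SU, SX, TV, TW, UX
  2-simplices (2): PTV, SUX

giving chain groups C_0 ≅ Z^9, C_1 ≅ Z^12, C_2 ≅ Z^2.

∂_1: C_1 → C_0 sends each edge [p,q] (with p < q) to q − p.
This gives a 9×12 integer matrix of rank 8; reducing to Smith normal form yields diagonal entries (1,1,1,1,1,1,1,1).

∂_2: C_2 → C_1 sends each 2-simplex [p,q,r] to [q,r] − [p,r] + [p,q]. For instance
  ∂PTV = TV − PV + PT,
  ∂SUX = UX − SX + SU.
The resulting 12×2 matrix has rank 2, and its Smith normal form has invariant factors (1,1).

Computing H_k = (kernel of ∂_k) / (image of ∂_{k+1}):

  H_0: rank C_0 − rank ∂_1 = 9 − 8 = 1, and the invariant factors of ∂_1 are all 1, so H_0 ≅ Z.
  H_1: rank ker ∂_1 − rank ∂_2 = (12 − 8) − 2 = 2, and the invariant factors of ∂_2 are all 1, so H_1 ≅ Z^2.
  H_2: rank ker ∂_2 − rank ∂_3 = (2 − 2) − 0 = 0, and there is no ∂_3, so H_2 ≅ 0.

H_0 = Z,  H_1 = Z^2,  H_2 = 0.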